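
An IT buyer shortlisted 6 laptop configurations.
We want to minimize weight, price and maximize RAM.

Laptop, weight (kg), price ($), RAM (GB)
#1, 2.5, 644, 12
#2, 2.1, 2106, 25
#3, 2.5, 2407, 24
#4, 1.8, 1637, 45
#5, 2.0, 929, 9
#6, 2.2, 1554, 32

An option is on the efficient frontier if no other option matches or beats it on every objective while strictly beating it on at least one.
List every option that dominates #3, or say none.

#2: weight 2.1≤2.5, price 2106≤2407, RAM 25≥24 — dominates #3.
#4: weight 1.8≤2.5, price 1637≤2407, RAM 45≥24 — dominates #3.
#6: weight 2.2≤2.5, price 1554≤2407, RAM 32≥24 — dominates #3.
Others (#1, #5) are each worse than #3 on at least one objective.

#2, #4, #6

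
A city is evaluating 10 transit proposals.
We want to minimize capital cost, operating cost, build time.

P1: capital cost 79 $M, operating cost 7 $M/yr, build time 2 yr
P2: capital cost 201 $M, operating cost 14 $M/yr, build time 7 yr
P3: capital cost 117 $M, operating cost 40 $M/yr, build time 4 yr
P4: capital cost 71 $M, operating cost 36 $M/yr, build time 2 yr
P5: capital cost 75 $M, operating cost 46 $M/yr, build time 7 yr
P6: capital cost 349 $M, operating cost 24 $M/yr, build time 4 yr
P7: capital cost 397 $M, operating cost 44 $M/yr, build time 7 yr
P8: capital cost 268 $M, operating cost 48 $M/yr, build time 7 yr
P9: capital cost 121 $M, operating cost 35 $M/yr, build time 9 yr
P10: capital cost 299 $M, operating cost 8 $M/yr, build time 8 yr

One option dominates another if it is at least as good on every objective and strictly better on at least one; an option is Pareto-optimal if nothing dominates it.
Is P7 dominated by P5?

P5 vs P7: P5 is worse on operating cost (46 vs 44), so it does not dominate P7.

No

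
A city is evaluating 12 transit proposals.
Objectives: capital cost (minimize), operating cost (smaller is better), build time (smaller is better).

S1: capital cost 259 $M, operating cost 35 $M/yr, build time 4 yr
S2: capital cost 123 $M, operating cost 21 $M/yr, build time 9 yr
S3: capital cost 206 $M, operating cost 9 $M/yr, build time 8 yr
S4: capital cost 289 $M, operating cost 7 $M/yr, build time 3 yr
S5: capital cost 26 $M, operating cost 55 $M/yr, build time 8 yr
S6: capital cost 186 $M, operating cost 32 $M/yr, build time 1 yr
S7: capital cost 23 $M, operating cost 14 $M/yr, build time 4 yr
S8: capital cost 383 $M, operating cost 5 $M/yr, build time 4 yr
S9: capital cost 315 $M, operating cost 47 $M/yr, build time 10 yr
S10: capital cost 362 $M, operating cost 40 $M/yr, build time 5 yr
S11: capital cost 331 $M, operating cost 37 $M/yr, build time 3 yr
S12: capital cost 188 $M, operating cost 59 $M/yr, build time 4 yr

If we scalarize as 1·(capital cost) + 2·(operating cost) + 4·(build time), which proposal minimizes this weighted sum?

S7

S1: 1·259 + 2·35 + 4·4 = 345
S2: 1·123 + 2·21 + 4·9 = 201
S3: 1·206 + 2·9 + 4·8 = 256
S4: 1·289 + 2·7 + 4·3 = 315
S5: 1·26 + 2·55 + 4·8 = 168
S6: 1·186 + 2·32 + 4·1 = 254
S7: 1·23 + 2·14 + 4·4 = 67
S8: 1·383 + 2·5 + 4·4 = 409
S9: 1·315 + 2·47 + 4·10 = 449
S10: 1·362 + 2·40 + 4·5 = 462
S11: 1·331 + 2·37 + 4·3 = 417
S12: 1·188 + 2·59 + 4·4 = 322
Lowest: S7 at 67.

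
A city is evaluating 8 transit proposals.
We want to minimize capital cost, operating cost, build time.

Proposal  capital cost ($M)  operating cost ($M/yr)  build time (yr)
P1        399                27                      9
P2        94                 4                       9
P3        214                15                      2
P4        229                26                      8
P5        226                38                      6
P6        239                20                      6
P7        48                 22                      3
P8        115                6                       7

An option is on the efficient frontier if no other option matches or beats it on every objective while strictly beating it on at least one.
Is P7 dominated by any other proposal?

P1: worse on capital cost (399 vs 48).
P2: worse on capital cost (94 vs 48).
P3: worse on capital cost (214 vs 48).
P4: worse on capital cost (229 vs 48).
P5: worse on capital cost (226 vs 48).
P6: worse on capital cost (239 vs 48).
P8: worse on capital cost (115 vs 48).
No option is at least as good as P7 on every objective and strictly better on one.

No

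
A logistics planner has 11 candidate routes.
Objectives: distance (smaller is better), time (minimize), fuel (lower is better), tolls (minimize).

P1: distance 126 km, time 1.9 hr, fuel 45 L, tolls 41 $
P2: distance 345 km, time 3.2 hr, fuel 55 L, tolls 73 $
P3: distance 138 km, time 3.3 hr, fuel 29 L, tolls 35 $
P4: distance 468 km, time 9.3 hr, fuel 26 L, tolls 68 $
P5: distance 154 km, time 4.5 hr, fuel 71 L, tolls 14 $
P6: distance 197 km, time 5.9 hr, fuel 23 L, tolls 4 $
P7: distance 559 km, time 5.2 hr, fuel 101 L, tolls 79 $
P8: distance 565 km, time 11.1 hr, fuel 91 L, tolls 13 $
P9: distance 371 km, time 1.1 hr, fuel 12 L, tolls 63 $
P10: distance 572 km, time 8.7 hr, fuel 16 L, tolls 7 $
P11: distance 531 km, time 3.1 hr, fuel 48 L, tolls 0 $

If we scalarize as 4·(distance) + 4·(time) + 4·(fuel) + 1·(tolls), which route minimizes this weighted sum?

P3

P1: 4·126 + 4·1.9 + 4·45 + 1·41 = 732.6
P2: 4·345 + 4·3.2 + 4·55 + 1·73 = 1685.8
P3: 4·138 + 4·3.3 + 4·29 + 1·35 = 716.2
P4: 4·468 + 4·9.3 + 4·26 + 1·68 = 2081.2
P5: 4·154 + 4·4.5 + 4·71 + 1·14 = 932.0
P6: 4·197 + 4·5.9 + 4·23 + 1·4 = 907.6
P7: 4·559 + 4·5.2 + 4·101 + 1·79 = 2739.8
P8: 4·565 + 4·11.1 + 4·91 + 1·13 = 2681.4
P9: 4·371 + 4·1.1 + 4·12 + 1·63 = 1599.4
P10: 4·572 + 4·8.7 + 4·16 + 1·7 = 2393.8
P11: 4·531 + 4·3.1 + 4·48 + 1·0 = 2328.4
Lowest: P3 at 716.2.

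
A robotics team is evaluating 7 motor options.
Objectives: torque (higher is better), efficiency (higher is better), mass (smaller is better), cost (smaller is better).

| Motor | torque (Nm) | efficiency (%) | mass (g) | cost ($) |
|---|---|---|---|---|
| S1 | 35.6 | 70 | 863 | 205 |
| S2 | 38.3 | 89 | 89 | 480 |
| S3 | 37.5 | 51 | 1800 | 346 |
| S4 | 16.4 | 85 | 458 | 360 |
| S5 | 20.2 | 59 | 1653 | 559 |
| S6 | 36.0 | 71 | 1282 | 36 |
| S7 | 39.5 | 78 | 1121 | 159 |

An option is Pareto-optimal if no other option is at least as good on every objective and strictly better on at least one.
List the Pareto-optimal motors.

S1: not dominated.
S2: not dominated (best efficiency).
S3: dominated by S7 (torque 39.5≥37.5, efficiency 78≥51, mass 1121≤1800, cost 159≤346).
S4: not dominated.
S5: dominated by S1 (torque 35.6≥20.2, efficiency 70≥59, mass 863≤1653, cost 205≤559).
S6: not dominated (best cost).
S7: not dominated (best torque).

S1, S2, S4, S6, S7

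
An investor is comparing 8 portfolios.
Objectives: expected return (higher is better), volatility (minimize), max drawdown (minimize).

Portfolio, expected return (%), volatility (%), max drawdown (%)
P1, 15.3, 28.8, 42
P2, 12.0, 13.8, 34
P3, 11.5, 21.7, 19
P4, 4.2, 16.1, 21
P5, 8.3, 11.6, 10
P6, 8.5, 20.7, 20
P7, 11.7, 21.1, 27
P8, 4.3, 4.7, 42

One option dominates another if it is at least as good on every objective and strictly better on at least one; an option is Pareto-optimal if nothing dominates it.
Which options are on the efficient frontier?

P1: not dominated (best expected return).
P2: not dominated.
P3: not dominated.
P4: dominated by P5 (expected return 8.3≥4.2, volatility 11.6≤16.1, max drawdown 10≤21).
P5: not dominated (best max drawdown).
P6: not dominated.
P7: not dominated.
P8: not dominated (best volatility).

P1, P2, P3, P5, P6, P7, P8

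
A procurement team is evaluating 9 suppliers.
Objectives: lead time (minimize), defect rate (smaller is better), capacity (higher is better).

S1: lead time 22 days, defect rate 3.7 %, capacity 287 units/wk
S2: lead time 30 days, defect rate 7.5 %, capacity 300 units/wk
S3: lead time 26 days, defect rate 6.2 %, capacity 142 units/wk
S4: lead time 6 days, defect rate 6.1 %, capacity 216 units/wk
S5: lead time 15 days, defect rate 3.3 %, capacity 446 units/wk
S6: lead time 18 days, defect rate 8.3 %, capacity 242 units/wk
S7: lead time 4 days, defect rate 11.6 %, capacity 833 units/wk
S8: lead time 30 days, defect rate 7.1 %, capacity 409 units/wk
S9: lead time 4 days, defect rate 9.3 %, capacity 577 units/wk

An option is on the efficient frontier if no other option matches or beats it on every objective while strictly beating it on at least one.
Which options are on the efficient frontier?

S1: dominated by S5 (lead time 15≤22, defect rate 3.3≤3.7, capacity 446≥287).
S2: dominated by S5 (lead time 15≤30, defect rate 3.3≤7.5, capacity 446≥300).
S3: dominated by S1 (lead time 22≤26, defect rate 3.7≤6.2, capacity 287≥142).
S4: not dominated.
S5: not dominated (best defect rate).
S6: dominated by S5 (lead time 15≤18, defect rate 3.3≤8.3, capacity 446≥242).
S7: not dominated (best capacity).
S8: dominated by S5 (lead time 15≤30, defect rate 3.3≤7.1, capacity 446≥409).
S9: not dominated.

S4, S5, S7, S9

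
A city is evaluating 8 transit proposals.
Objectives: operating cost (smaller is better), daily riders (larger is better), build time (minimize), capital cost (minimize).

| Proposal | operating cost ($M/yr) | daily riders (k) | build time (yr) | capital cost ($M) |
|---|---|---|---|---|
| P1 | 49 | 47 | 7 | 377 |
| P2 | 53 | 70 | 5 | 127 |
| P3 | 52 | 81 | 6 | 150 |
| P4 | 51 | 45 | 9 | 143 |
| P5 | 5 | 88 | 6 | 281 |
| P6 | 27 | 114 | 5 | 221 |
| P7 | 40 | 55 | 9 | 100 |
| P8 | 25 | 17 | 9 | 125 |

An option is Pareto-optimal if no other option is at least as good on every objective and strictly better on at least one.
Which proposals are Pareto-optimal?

P2, P3, P5, P6, P7, P8

P1: dominated by P5 (operating cost 5≤49, daily riders 88≥47, build time 6≤7, capital cost 281≤377).
P2: not dominated.
P3: not dominated.
P4: dominated by P7 (operating cost 40≤51, daily riders 55≥45, build time 9≤9, capital cost 100≤143).
P5: not dominated (best operating cost).
P6: not dominated (best daily riders).
P7: not dominated (best capital cost).
P8: not dominated.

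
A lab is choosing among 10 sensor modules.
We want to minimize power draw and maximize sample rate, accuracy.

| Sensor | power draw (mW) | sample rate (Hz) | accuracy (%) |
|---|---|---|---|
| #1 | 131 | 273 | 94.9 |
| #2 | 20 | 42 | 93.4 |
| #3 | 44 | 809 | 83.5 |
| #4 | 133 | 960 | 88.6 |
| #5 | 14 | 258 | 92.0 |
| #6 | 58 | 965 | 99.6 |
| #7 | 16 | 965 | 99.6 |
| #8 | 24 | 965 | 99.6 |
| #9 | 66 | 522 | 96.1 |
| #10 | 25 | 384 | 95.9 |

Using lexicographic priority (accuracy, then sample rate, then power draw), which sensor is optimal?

#7

First maximize accuracy: best is 99.6, kept {#6, #7, #8}.
Then maximize sample rate: best is 965, kept {#6, #7, #8}.
Then minimize power draw: best is 16, kept {#7}.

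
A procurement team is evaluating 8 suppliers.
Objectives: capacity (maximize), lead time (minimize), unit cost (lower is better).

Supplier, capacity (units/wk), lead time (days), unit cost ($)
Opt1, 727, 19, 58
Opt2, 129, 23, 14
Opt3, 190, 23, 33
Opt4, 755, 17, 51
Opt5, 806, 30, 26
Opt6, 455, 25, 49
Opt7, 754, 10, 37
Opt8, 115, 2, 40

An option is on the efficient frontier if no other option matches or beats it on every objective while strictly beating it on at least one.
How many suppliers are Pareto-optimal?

Opt1: dominated by Opt4 (capacity 755≥727, lead time 17≤19, unit cost 51≤58).
Opt2: not dominated (best unit cost).
Opt3: not dominated.
Opt4: not dominated.
Opt5: not dominated (best capacity).
Opt6: dominated by Opt7 (capacity 754≥455, lead time 10≤25, unit cost 37≤49).
Opt7: not dominated.
Opt8: not dominated (best lead time).
Pareto-optimal: Opt2, Opt3, Opt4, Opt5, Opt7, Opt8 → 6.

6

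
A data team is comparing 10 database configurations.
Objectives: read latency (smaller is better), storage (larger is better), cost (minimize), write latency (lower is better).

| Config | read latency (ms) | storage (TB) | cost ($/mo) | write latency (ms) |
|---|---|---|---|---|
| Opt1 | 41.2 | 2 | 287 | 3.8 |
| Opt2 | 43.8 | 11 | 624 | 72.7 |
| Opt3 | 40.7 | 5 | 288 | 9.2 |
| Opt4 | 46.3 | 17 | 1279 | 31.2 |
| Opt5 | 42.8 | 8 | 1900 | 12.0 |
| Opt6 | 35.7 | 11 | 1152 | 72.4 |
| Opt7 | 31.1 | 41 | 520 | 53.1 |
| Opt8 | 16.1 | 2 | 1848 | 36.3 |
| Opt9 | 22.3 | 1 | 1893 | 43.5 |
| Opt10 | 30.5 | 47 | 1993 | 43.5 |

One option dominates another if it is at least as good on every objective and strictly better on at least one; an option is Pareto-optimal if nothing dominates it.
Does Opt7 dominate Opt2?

Opt7 vs Opt2: read latency 31.1≤43.8, storage 41≥11, cost 520≤624, write latency 53.1≤72.7 — Opt7 is at least as good on every objective with at least one strict improvement.

Yes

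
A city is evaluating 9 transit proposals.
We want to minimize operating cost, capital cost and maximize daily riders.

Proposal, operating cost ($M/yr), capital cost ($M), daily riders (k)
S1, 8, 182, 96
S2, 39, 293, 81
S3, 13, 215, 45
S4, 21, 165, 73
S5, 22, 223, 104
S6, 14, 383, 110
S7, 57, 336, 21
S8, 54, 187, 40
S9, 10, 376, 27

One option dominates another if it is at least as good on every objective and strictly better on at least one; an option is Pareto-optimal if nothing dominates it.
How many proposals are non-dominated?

4

S1: not dominated (best operating cost).
S2: dominated by S1 (operating cost 8≤39, capital cost 182≤293, daily riders 96≥81).
S3: dominated by S1 (operating cost 8≤13, capital cost 182≤215, daily riders 96≥45).
S4: not dominated (best capital cost).
S5: not dominated.
S6: not dominated (best daily riders).
S7: dominated by S1 (operating cost 8≤57, capital cost 182≤336, daily riders 96≥21).
S8: dominated by S1 (operating cost 8≤54, capital cost 182≤187, daily riders 96≥40).
S9: dominated by S1 (operating cost 8≤10, capital cost 182≤376, daily riders 96≥27).
Pareto-optimal: S1, S4, S5, S6 → 4.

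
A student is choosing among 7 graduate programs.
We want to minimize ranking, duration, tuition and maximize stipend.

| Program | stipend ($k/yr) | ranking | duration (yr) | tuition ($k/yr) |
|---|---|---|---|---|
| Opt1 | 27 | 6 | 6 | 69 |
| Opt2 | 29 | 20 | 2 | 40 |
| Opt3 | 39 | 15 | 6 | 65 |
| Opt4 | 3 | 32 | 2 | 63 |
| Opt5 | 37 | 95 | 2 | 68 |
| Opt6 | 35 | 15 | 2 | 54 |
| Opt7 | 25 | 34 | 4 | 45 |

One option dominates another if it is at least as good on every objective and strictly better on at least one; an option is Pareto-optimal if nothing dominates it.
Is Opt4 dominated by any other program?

Opt2 vs Opt4: stipend 29≥3, ranking 20≤32, duration 2≤2, tuition 40≤63 — Opt2 is at least as good on every objective and strictly better on at least one, so Opt2 dominates Opt4.

Yes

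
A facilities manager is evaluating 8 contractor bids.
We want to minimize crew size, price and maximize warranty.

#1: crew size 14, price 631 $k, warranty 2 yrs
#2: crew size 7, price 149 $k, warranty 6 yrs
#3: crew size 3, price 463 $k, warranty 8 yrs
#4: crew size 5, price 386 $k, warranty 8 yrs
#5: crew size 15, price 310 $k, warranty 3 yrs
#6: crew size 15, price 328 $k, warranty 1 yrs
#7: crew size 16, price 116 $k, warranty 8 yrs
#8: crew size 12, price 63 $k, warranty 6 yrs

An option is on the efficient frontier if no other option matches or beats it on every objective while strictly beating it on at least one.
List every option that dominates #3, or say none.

none

#1: worse on crew size (14 vs 3).
#2: worse on crew size (7 vs 3).
#4: worse on crew size (5 vs 3).
#5: worse on crew size (15 vs 3).
#6: worse on crew size (15 vs 3).
#7: worse on crew size (16 vs 3).
#8: worse on crew size (12 vs 3).
No option dominates #3.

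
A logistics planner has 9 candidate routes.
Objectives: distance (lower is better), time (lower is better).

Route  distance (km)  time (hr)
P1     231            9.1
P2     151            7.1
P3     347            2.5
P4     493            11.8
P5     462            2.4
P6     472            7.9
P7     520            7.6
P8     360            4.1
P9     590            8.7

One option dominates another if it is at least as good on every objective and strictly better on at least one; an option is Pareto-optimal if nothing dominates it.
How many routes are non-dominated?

P1: dominated by P2 (distance 151≤231, time 7.1≤9.1).
P2: not dominated (best distance).
P3: not dominated.
P4: dominated by P1 (distance 231≤493, time 9.1≤11.8).
P5: not dominated (best time).
P6: dominated by P2 (distance 151≤472, time 7.1≤7.9).
P7: dominated by P2 (distance 151≤520, time 7.1≤7.6).
P8: dominated by P3 (distance 347≤360, time 2.5≤4.1).
P9: dominated by P2 (distance 151≤590, time 7.1≤8.7).
Pareto-optimal: P2, P3, P5 → 3.

3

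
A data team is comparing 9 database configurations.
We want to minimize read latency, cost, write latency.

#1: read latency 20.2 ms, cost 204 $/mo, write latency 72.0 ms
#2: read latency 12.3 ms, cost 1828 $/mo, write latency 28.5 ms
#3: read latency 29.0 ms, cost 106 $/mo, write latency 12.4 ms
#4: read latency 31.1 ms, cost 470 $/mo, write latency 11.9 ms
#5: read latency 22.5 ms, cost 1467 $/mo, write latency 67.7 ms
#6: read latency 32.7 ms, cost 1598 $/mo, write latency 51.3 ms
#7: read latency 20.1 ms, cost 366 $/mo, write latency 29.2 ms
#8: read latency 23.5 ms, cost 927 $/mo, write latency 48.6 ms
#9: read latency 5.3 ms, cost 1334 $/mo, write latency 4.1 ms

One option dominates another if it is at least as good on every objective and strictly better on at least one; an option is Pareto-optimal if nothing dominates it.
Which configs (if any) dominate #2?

#9

#9: read latency 5.3≤12.3, cost 1334≤1828, write latency 4.1≤28.5 — dominates #2.
Others (#1, #3, #4, #5, #6, #7, #8) are each worse than #2 on at least one objective.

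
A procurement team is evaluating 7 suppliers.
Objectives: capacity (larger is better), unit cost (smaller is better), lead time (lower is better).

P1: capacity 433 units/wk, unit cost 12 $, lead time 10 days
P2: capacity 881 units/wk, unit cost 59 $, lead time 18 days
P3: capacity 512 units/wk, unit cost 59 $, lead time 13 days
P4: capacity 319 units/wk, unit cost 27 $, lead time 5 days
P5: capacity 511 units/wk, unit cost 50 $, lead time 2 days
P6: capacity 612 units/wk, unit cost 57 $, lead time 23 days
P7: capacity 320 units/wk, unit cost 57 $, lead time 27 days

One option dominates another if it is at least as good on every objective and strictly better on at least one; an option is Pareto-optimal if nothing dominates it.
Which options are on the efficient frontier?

P1: not dominated (best unit cost).
P2: not dominated (best capacity).
P3: not dominated.
P4: not dominated.
P5: not dominated (best lead time).
P6: not dominated.
P7: dominated by P1 (capacity 433≥320, unit cost 12≤57, lead time 10≤27).

P1, P2, P3, P4, P5, P6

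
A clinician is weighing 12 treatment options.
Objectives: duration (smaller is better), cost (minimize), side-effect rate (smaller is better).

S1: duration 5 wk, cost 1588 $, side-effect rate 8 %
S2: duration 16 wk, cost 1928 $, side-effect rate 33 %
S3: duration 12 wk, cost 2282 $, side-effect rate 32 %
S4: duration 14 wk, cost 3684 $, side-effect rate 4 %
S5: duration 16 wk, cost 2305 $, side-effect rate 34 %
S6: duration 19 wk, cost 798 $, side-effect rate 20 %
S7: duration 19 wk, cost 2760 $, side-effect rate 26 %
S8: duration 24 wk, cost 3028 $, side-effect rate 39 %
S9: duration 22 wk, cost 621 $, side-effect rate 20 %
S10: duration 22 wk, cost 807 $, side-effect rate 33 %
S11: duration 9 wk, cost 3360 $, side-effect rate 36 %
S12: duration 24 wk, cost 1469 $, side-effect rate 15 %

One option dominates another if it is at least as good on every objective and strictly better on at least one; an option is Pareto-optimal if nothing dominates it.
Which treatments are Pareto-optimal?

S1: not dominated (best duration).
S2: dominated by S1 (duration 5≤16, cost 1588≤1928, side-effect rate 8≤33).
S3: dominated by S1 (duration 5≤12, cost 1588≤2282, side-effect rate 8≤32).
S4: not dominated (best side-effect rate).
S5: dominated by S1 (duration 5≤16, cost 1588≤2305, side-effect rate 8≤34).
S6: not dominated.
S7: dominated by S1 (duration 5≤19, cost 1588≤2760, side-effect rate 8≤26).
S8: dominated by S1 (duration 5≤24, cost 1588≤3028, side-effect rate 8≤39).
S9: not dominated (best cost).
S10: dominated by S6 (duration 19≤22, cost 798≤807, side-effect rate 20≤33).
S11: dominated by S1 (duration 5≤9, cost 1588≤3360, side-effect rate 8≤36).
S12: not dominated.

S1, S4, S6, S9, S12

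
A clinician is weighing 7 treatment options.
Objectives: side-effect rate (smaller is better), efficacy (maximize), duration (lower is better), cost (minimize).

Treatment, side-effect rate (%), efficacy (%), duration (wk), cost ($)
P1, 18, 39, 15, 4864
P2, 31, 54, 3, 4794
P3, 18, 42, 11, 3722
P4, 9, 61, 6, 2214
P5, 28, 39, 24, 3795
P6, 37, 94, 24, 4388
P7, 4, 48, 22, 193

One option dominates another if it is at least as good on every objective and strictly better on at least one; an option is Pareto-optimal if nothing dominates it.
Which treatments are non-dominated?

P2, P4, P6, P7

P1: dominated by P3 (side-effect rate 18≤18, efficacy 42≥39, duration 11≤15, cost 3722≤4864).
P2: not dominated (best duration).
P3: dominated by P4 (side-effect rate 9≤18, efficacy 61≥42, duration 6≤11, cost 2214≤3722).
P4: not dominated.
P5: dominated by P3 (side-effect rate 18≤28, efficacy 42≥39, duration 11≤24, cost 3722≤3795).
P6: not dominated (best efficacy).
P7: not dominated (best side-effect rate).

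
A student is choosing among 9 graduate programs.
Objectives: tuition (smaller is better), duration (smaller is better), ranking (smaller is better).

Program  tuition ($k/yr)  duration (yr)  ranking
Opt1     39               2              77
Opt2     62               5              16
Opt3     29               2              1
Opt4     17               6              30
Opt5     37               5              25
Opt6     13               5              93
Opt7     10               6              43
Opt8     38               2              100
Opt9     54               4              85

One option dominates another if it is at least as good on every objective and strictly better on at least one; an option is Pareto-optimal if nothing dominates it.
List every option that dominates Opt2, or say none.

Opt3

Opt3: tuition 29≤62, duration 2≤5, ranking 1≤16 — dominates Opt2.
Others (Opt1, Opt4, Opt5, Opt6, Opt7, Opt8, Opt9) are each worse than Opt2 on at least one objective.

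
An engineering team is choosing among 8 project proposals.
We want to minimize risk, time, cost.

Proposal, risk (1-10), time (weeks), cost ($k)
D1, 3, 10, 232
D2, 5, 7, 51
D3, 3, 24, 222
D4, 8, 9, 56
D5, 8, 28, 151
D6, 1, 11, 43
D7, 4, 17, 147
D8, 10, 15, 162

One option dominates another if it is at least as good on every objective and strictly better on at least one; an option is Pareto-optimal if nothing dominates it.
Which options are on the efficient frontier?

D1, D2, D6

D1: not dominated.
D2: not dominated (best time).
D3: dominated by D6 (risk 1≤3, time 11≤24, cost 43≤222).
D4: dominated by D2 (risk 5≤8, time 7≤9, cost 51≤56).
D5: dominated by D2 (risk 5≤8, time 7≤28, cost 51≤151).
D6: not dominated (best risk).
D7: dominated by D6 (risk 1≤4, time 11≤17, cost 43≤147).
D8: dominated by D2 (risk 5≤10, time 7≤15, cost 51≤162).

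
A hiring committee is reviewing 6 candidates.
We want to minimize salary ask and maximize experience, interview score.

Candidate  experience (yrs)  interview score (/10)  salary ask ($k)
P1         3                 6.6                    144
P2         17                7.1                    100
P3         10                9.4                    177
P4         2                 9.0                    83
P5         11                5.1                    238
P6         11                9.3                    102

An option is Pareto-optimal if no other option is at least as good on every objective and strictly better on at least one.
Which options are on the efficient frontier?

P2, P3, P4, P6

P1: dominated by P2 (experience 17≥3, interview score 7.1≥6.6, salary ask 100≤144).
P2: not dominated (best experience).
P3: not dominated (best interview score).
P4: not dominated (best salary ask).
P5: dominated by P2 (experience 17≥11, interview score 7.1≥5.1, salary ask 100≤238).
P6: not dominated.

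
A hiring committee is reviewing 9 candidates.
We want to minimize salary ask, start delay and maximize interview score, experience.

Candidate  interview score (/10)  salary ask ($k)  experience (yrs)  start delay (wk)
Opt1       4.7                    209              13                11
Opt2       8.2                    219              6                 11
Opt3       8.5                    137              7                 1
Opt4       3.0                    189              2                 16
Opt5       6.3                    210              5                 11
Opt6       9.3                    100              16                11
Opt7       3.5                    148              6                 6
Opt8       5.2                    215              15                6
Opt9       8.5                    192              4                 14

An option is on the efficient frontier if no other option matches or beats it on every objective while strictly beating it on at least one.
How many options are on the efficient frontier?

3

Opt1: dominated by Opt6 (interview score 9.3≥4.7, salary ask 100≤209, experience 16≥13, start delay 11≤11).
Opt2: dominated by Opt3 (interview score 8.5≥8.2, salary ask 137≤219, experience 7≥6, start delay 1≤11).
Opt3: not dominated (best start delay).
Opt4: dominated by Opt3 (interview score 8.5≥3.0, salary ask 137≤189, experience 7≥2, start delay 1≤16).
Opt5: dominated by Opt3 (interview score 8.5≥6.3, salary ask 137≤210, experience 7≥5, start delay 1≤11).
Opt6: not dominated (best interview score).
Opt7: dominated by Opt3 (interview score 8.5≥3.5, salary ask 137≤148, experience 7≥6, start delay 1≤6).
Opt8: not dominated.
Opt9: dominated by Opt3 (interview score 8.5≥8.5, salary ask 137≤192, experience 7≥4, start delay 1≤14).
Pareto-optimal: Opt3, Opt6, Opt8 → 3.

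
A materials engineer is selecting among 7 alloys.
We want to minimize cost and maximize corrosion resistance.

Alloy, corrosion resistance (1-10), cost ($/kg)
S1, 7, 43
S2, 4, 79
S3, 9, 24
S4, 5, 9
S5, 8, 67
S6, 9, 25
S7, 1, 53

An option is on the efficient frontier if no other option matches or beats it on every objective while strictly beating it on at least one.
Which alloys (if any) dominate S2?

S1, S3, S4, S5, S6

S1: corrosion resistance 7≥4, cost 43≤79 — dominates S2.
S3: corrosion resistance 9≥4, cost 24≤79 — dominates S2.
S4: corrosion resistance 5≥4, cost 9≤79 — dominates S2.
S5: corrosion resistance 8≥4, cost 67≤79 — dominates S2.
S6: corrosion resistance 9≥4, cost 25≤79 — dominates S2.
Others (S7) are each worse than S2 on at least one objective.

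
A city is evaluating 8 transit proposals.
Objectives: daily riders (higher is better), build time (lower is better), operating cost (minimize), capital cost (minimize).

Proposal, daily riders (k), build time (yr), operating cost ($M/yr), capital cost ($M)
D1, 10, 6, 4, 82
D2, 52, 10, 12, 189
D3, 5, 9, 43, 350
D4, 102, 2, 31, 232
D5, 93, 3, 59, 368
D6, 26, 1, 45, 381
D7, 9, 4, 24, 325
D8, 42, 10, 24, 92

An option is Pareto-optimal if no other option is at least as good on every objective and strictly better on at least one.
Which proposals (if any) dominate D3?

D1: daily riders 10≥5, build time 6≤9, operating cost 4≤43, capital cost 82≤350 — dominates D3.
D4: daily riders 102≥5, build time 2≤9, operating cost 31≤43, capital cost 232≤350 — dominates D3.
D7: daily riders 9≥5, build time 4≤9, operating cost 24≤43, capital cost 325≤350 — dominates D3.
Others (D2, D5, D6, D8) are each worse than D3 on at least one objective.

D1, D4, D7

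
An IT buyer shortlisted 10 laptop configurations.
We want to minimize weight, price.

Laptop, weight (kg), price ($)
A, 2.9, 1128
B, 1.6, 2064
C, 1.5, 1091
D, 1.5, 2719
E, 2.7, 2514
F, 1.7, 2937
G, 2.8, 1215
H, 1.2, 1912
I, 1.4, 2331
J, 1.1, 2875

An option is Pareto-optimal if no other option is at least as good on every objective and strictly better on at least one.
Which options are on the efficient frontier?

C, H, J

A: dominated by C (weight 1.5≤2.9, price 1091≤1128).
B: dominated by C (weight 1.5≤1.6, price 1091≤2064).
C: not dominated (best price).
D: dominated by C (weight 1.5≤1.5, price 1091≤2719).
E: dominated by B (weight 1.6≤2.7, price 2064≤2514).
F: dominated by B (weight 1.6≤1.7, price 2064≤2937).
G: dominated by C (weight 1.5≤2.8, price 1091≤1215).
H: not dominated.
I: dominated by H (weight 1.2≤1.4, price 1912≤2331).
J: not dominated (best weight).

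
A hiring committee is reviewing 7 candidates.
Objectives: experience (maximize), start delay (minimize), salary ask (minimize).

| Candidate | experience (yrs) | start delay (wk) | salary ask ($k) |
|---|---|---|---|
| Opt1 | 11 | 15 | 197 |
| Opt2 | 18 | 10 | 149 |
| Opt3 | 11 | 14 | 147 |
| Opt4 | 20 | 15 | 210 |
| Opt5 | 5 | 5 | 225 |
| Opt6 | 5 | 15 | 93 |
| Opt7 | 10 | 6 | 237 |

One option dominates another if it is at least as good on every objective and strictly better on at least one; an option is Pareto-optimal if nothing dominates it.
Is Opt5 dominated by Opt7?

Opt7 vs Opt5: Opt7 is worse on start delay (6 vs 5), so it does not dominate Opt5.

No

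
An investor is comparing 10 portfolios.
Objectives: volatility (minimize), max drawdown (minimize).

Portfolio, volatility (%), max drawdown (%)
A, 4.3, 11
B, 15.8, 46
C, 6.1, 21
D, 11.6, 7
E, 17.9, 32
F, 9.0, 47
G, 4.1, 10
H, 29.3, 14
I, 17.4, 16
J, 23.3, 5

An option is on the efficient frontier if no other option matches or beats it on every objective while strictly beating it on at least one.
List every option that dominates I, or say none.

A, D, G

A: volatility 4.3≤17.4, max drawdown 11≤16 — dominates I.
D: volatility 11.6≤17.4, max drawdown 7≤16 — dominates I.
G: volatility 4.1≤17.4, max drawdown 10≤16 — dominates I.
Others (B, C, E, F, H, J) are each worse than I on at least one objective.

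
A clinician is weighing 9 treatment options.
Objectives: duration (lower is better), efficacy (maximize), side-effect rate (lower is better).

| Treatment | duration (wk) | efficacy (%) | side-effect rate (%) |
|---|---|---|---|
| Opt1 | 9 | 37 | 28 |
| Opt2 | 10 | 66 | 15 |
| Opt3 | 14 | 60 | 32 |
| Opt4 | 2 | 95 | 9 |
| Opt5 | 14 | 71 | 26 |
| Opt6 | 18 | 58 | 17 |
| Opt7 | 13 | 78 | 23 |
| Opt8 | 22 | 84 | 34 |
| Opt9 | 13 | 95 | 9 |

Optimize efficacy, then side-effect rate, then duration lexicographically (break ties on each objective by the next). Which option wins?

First maximize efficacy: best is 95, kept {Opt4, Opt9}.
Then minimize side-effect rate: best is 9, kept {Opt4, Opt9}.
Then minimize duration: best is 2, kept {Opt4}.

Opt4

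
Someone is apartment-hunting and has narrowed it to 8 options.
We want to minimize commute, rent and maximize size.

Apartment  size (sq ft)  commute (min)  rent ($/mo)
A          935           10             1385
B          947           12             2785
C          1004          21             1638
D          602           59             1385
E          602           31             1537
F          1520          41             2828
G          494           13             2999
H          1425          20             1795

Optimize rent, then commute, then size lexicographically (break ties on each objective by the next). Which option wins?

A

First minimize rent: best is 1385, kept {A, D}.
Then minimize commute: best is 10, kept {A}.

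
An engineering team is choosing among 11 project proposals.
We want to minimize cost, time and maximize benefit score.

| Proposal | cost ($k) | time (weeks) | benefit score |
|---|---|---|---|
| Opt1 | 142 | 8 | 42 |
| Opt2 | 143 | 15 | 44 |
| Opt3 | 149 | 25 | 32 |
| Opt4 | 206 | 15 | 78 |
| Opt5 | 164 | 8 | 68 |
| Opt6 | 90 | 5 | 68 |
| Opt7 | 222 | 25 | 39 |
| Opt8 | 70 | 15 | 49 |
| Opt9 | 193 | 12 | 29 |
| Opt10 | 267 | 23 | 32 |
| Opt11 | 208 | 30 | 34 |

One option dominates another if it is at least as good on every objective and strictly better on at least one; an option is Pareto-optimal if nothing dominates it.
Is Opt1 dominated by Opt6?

Opt6 vs Opt1: cost 90≤142, time 5≤8, benefit score 68≥42 — Opt6 is at least as good on every objective with at least one strict improvement.

Yes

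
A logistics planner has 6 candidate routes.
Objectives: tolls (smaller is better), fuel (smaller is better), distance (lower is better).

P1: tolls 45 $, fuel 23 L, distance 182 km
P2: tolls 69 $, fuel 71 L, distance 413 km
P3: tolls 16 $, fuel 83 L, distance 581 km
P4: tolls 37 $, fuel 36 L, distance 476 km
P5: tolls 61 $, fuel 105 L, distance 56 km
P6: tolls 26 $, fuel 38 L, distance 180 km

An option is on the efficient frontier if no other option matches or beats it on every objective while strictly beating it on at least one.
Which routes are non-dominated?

P1, P3, P4, P5, P6

P1: not dominated (best fuel).
P2: dominated by P1 (tolls 45≤69, fuel 23≤71, distance 182≤413).
P3: not dominated (best tolls).
P4: not dominated.
P5: not dominated (best distance).
P6: not dominated.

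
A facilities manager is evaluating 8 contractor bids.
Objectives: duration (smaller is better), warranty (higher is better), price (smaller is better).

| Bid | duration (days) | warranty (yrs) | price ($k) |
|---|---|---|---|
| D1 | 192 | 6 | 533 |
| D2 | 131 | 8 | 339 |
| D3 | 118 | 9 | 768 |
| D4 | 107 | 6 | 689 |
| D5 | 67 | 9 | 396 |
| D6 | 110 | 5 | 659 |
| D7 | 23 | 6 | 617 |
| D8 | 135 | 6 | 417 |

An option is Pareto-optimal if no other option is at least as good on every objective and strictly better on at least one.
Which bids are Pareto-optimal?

D2, D5, D7

D1: dominated by D2 (duration 131≤192, warranty 8≥6, price 339≤533).
D2: not dominated (best price).
D3: dominated by D5 (duration 67≤118, warranty 9≥9, price 396≤768).
D4: dominated by D5 (duration 67≤107, warranty 9≥6, price 396≤689).
D5: not dominated.
D6: dominated by D5 (duration 67≤110, warranty 9≥5, price 396≤659).
D7: not dominated (best duration).
D8: dominated by D2 (duration 131≤135, warranty 8≥6, price 339≤417).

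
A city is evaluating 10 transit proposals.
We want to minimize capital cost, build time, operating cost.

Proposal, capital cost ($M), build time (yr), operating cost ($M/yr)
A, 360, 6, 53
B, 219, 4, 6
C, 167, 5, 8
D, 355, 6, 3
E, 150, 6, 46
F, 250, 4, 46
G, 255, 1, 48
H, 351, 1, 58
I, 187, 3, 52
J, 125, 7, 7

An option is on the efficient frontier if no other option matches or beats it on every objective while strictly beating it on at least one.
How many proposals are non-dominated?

A: dominated by B (capital cost 219≤360, build time 4≤6, operating cost 6≤53).
B: not dominated.
C: not dominated.
D: not dominated (best operating cost).
E: not dominated.
F: dominated by B (capital cost 219≤250, build time 4≤4, operating cost 6≤46).
G: not dominated.
H: dominated by G (capital cost 255≤351, build time 1≤1, operating cost 48≤58).
I: not dominated.
J: not dominated (best capital cost).
Pareto-optimal: B, C, D, E, G, I, J → 7.

7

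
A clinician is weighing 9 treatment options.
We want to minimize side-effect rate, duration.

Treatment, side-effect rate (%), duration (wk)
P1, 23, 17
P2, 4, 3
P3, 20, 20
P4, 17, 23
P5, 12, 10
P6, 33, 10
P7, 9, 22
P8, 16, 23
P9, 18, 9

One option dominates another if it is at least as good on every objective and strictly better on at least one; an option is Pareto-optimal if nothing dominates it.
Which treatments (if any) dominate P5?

P2

P2: side-effect rate 4≤12, duration 3≤10 — dominates P5.
Others (P1, P3, P4, P6, P7, P8, P9) are each worse than P5 on at least one objective.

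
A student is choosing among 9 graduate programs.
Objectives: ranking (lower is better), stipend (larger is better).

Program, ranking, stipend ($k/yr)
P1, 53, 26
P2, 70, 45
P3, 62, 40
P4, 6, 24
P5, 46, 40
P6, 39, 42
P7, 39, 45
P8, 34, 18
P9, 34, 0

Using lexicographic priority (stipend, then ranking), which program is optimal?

First maximize stipend: best is 45, kept {P2, P7}.
Then minimize ranking: best is 39, kept {P7}.

P7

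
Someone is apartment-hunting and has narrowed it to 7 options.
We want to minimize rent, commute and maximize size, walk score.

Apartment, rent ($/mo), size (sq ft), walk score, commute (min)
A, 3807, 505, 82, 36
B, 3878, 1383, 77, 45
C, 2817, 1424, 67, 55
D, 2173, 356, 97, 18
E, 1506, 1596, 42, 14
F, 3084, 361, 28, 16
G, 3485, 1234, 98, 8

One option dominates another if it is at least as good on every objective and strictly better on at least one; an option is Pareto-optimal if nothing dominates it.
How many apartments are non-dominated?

A: dominated by G (rent 3485≤3807, size 1234≥505, walk score 98≥82, commute 8≤36).
B: not dominated.
C: not dominated.
D: not dominated.
E: not dominated (best rent).
F: dominated by E (rent 1506≤3084, size 1596≥361, walk score 42≥28, commute 14≤16).
G: not dominated (best walk score).
Pareto-optimal: B, C, D, E, G → 5.

5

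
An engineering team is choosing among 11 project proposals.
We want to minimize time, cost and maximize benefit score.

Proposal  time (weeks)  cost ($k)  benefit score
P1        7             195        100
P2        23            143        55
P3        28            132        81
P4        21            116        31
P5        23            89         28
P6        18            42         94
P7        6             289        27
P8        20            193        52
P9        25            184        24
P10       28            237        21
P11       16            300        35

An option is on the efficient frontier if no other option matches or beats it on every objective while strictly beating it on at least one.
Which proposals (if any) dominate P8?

P6

P6: time 18≤20, cost 42≤193, benefit score 94≥52 — dominates P8.
Others (P1, P2, P3, P4, P5, P7, P9, P10, P11) are each worse than P8 on at least one objective.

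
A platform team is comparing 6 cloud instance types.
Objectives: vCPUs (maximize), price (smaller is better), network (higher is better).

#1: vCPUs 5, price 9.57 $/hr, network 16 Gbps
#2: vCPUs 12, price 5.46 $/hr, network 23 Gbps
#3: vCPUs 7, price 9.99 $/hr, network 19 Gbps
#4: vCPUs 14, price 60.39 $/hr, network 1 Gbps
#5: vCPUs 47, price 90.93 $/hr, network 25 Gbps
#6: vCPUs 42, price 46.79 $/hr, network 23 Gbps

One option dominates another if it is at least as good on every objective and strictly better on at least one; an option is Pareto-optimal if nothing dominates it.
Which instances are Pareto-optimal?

#1: dominated by #2 (vCPUs 12≥5, price 5.46≤9.57, network 23≥16).
#2: not dominated (best price).
#3: dominated by #2 (vCPUs 12≥7, price 5.46≤9.99, network 23≥19).
#4: dominated by #6 (vCPUs 42≥14, price 46.79≤60.39, network 23≥1).
#5: not dominated (best vCPUs).
#6: not dominated.

#2, #5, #6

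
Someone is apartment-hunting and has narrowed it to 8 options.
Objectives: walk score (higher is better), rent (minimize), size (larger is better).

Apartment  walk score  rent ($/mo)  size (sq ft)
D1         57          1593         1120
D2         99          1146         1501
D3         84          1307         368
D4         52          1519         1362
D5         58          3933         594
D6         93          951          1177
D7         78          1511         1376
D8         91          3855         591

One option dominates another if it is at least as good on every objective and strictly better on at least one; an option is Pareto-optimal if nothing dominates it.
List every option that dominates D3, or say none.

D2: walk score 99≥84, rent 1146≤1307, size 1501≥368 — dominates D3.
D6: walk score 93≥84, rent 951≤1307, size 1177≥368 — dominates D3.
Others (D1, D4, D5, D7, D8) are each worse than D3 on at least one objective.

D2, D6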